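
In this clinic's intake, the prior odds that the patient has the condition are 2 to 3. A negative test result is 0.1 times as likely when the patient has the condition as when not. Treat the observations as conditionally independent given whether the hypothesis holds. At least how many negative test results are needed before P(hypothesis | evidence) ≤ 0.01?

Prior odds = 2/3.
Likelihood ratio per negative test result = 0.1.
Target posterior odds = 0.01/0.99 = 1/99.
Need (2/3) × 0.1ⁿ ≤ 1/99, i.e. 0.1ⁿ ≤ 1/66.
0.1¹ = 0.1 is still above 1/66 but 0.1² = 0.01 is at or below it, so n = 2.

2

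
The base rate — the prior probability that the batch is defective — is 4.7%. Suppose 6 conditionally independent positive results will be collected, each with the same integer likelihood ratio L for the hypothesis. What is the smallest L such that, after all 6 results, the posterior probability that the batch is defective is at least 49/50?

Prior odds = 0.047/0.953 = 47/953.
Target odds = 0.98/0.02 = 49.
Need L⁶ ≥ 49 ÷ (47/953) = 46697/47.
3⁶ = 729 < 46697/47 ≤ 4096 = 4⁶, so L = 4.

4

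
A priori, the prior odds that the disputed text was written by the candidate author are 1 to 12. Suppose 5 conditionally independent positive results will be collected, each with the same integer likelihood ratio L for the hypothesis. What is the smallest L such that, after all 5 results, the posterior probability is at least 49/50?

4

Prior odds = 1/12.
Target odds = 0.98/0.02 = 49.
Need L⁵ ≥ 49 ÷ (1/12) = 588.
3⁵ = 243 < 588 ≤ 1024 = 4⁵, so L = 4.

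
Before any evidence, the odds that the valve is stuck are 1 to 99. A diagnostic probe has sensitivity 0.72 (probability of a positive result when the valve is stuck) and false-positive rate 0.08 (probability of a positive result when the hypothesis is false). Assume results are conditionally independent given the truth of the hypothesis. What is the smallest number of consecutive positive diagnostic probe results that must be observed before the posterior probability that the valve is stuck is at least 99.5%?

Prior odds = 1/99.
Likelihood ratio of a positive result = 0.72/0.08 = 9.
Target odds: 0.995 ÷ 0.005 = 199.
Require 9ⁿ ≥ 199 ÷ (1/99) = 19701.
9⁴ = 6561 falls short of 19701 but 9⁵ = 59049 reaches it, so n = 5.

5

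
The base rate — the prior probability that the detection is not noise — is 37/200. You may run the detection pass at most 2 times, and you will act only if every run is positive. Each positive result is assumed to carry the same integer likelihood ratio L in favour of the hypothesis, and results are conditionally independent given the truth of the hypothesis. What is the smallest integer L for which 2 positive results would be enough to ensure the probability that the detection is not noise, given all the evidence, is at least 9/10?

7

Prior odds = 0.185/0.815 = 37/163.
Target odds = 0.9/0.1 = 9.
Need L² ≥ 9 ÷ (37/163) = 1467/37.
6² = 36 < 1467/37 ≤ 49 = 7², so L = 7.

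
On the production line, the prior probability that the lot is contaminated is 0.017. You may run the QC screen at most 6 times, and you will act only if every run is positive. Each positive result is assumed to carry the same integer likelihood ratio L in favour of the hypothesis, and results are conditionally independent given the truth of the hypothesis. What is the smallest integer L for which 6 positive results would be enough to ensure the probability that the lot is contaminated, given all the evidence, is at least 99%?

5

Prior odds = 0.017/0.983 = 17/983.
Target odds = 0.99/0.01 = 99.
Need L⁶ ≥ 99 ÷ (17/983) = 97317/17.
4⁶ = 4096 < 97317/17 ≤ 15625 = 5⁶, so L = 5.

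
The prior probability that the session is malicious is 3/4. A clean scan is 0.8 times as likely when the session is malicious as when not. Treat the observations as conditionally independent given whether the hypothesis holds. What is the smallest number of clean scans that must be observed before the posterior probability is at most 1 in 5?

Prior odds: 0.75 ÷ 0.25 = 3.
Likelihood ratio per clean scan = 0.8.
Target odds: 0.2 ÷ 0.8 = 0.25.
Require 0.8ⁿ ≤ 0.25 ÷ 3 = 1/12.
0.8¹¹ = 4194304/48828125 is still above 1/12 but 0.8¹² = 16777216/244140625 is at or below it, so n = 12.

12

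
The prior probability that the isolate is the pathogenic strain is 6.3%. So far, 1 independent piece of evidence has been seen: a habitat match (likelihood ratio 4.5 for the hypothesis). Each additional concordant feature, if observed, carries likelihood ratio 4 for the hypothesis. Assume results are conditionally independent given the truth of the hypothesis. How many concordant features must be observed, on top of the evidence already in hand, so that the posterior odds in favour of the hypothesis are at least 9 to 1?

Prior odds = 0.063/0.937 = 63/937.
Bayes factor of the evidence already in hand = 4.5.
Odds after that evidence = (63/937) × 4.5 = 567/1874.
Target odds = 9.
Need 4ⁿ ≥ 9 ÷ (567/1874) = 1874/63.
4² = 16 falls short of 1874/63 but 4³ = 64 reaches it, so n = 3.

3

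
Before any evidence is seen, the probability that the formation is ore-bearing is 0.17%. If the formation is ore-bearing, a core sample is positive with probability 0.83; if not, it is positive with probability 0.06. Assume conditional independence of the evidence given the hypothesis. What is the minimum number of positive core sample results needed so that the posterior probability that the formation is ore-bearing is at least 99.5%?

5

Prior odds = 0.0017/0.9983 = 17/9983.
Likelihood ratio of a positive = 0.83/0.06 = 83/6.
Target posterior odds = 0.995/0.005 = 199.
Require (83/6)ⁿ ≥ 199 ÷ (17/9983) = 1986617/17.
(83/6)⁴ = 47458321/1296 falls short of 1986617/17 but (83/6)⁵ ≈506564 reaches it, so n = 5.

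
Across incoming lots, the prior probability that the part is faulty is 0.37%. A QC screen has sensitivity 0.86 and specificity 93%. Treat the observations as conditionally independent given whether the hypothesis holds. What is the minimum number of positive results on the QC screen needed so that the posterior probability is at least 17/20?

Prior odds: 0.0037 ÷ 0.9963 = 37/9963.
False-positive rate = 1 − 0.93 = 0.07; likelihood ratio of a positive = 0.86/0.07 = 86/7.
Target odds: 0.85 ÷ 0.15 = 17/3.
Need (37/9963) × (86/7)ⁿ ≥ 17/3, i.e. (86/7)ⁿ ≥ 56457/37.
(86/7)² = 7396/49 falls short of 56457/37 but (86/7)³ = 636056/343 reaches it, so n = 3.

3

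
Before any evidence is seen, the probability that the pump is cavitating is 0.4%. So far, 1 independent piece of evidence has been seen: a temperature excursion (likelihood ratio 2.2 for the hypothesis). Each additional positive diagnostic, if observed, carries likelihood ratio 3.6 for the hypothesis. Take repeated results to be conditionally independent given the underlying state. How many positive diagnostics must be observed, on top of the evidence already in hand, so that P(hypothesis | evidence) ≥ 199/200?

Prior odds = 0.004/0.996 = 1/249.
Bayes factor of the evidence already in hand = 2.2.
Odds after that evidence = (1/249) × 2.2 = 11/1245.
Target odds = 0.995/0.005 = 199.
Need 3.6ⁿ ≥ 199 ÷ (11/1245) = 247755/11.
3.6⁷ = 612220032/78125 falls short of 247755/11 but 3.6⁸ ≈28211.1 reaches it, so n = 8.

8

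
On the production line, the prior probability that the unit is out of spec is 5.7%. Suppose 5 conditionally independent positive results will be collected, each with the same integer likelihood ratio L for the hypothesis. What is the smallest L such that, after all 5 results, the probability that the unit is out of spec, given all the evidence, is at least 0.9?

Prior odds = 0.057/0.943 = 57/943.
Target odds = 0.9/0.1 = 9.
Need L⁵ ≥ 9 ÷ (57/943) = 2829/19.
2⁵ = 32 < 2829/19 ≤ 243 = 3⁵, so L = 3.

3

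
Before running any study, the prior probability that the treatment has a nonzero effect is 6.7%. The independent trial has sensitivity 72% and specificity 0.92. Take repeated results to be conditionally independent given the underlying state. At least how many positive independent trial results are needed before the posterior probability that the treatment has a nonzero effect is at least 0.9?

3

Prior odds: 0.067 ÷ 0.933 = 67/933.
False-positive rate = 1 − 0.92 = 0.08; likelihood ratio of a positive = 0.72/0.08 = 9.
Target posterior odds = 0.9/0.1 = 9.
Require 9ⁿ ≥ 9 ÷ (67/933) = 8397/67.
9² = 81 falls short of 8397/67 but 9³ = 729 reaches it, so n = 3.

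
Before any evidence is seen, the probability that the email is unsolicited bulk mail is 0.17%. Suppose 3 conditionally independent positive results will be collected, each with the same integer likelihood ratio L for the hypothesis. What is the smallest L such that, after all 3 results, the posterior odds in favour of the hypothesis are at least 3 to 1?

13

Prior odds = 0.0017/0.9983 = 17/9983.
Target odds = 3.
Need L³ ≥ 3 ÷ (17/9983) = 29949/17.
12³ = 1728 < 29949/17 ≤ 2197 = 13³, so L = 13.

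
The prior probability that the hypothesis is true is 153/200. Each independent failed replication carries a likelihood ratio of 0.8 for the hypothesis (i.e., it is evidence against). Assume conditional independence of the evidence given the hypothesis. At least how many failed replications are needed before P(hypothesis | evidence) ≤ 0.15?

14

Prior odds: 0.765 ÷ 0.235 = 153/47.
Likelihood ratio per failed replication = 0.8.
Target posterior odds = 0.15/0.85 = 3/17.
Need (153/47) × 0.8ⁿ ≤ 3/17, i.e. 0.8ⁿ ≤ 47/867.
0.8¹³ ≈0.0549756 is still above 47/867 but 0.8¹⁴ ≈0.0439805 is at or below it, so n = 14.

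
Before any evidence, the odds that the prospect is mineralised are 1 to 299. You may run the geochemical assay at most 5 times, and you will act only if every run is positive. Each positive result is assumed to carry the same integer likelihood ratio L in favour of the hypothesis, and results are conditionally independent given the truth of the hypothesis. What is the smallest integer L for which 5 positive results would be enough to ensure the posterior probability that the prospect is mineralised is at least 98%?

Prior odds = 1/299.
Target odds = 0.98/0.02 = 49.
Need L⁵ ≥ 49 ÷ (1/299) = 14651.
6⁵ = 7776 < 14651 ≤ 16807 = 7⁵, so L = 7.

7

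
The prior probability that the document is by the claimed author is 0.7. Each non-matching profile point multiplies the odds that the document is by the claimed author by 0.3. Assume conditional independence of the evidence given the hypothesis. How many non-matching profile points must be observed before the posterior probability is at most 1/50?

4

Prior odds = 0.7/0.3 = 7/3.
Likelihood ratio per non-matching profile point = 0.3.
Target odds: 0.02 ÷ 0.98 = 1/49.
Need (7/3) × 0.3ⁿ ≤ 1/49, i.e. 0.3ⁿ ≤ 3/343.
0.3³ = 0.027 is still above 3/343 but 0.3⁴ = 0.0081 is at or below it, so n = 4.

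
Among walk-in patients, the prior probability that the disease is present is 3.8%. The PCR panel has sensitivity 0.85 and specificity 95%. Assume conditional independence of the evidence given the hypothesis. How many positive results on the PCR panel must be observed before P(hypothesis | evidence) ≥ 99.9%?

Prior odds: 0.038 ÷ 0.962 = 19/481.
False-positive rate = 1 − 0.95 = 0.05; likelihood ratio of a positive = 0.85/0.05 = 17.
Target posterior odds = 0.999/0.001 = 999.
Require 17ⁿ ≥ 999 ÷ (19/481) = 480519/19.
17³ = 4913 falls short of 480519/19 but 17⁴ = 83521 reaches it, so n = 4.

4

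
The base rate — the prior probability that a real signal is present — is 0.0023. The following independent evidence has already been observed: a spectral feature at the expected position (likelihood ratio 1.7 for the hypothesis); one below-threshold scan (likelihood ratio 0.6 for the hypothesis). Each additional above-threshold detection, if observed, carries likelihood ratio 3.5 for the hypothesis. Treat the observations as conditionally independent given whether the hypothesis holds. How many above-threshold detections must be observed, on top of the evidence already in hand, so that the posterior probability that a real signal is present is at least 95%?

8

Prior odds = 0.0023/0.9977 = 23/9977.
Combined Bayes factor of the evidence already in hand = 1.7 × 0.6 = 1.02.
Odds after that evidence = (23/9977) × 1.02 = 1173/498850.
Target odds = 0.95/0.05 = 19.
Need 3.5ⁿ ≥ 19 ÷ (1173/498850) = 9478150/1173.
3.5⁷ = 823543/128 falls short of 9478150/1173 but 3.5⁸ = 5764801/256 reaches it, so n = 8.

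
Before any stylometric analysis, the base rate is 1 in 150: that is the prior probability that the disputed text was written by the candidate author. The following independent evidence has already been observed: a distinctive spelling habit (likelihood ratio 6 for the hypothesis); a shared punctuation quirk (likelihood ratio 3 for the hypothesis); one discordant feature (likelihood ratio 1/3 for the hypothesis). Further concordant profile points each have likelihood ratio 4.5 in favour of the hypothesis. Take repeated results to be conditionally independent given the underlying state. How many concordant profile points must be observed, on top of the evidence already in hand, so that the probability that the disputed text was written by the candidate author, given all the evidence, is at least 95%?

5

Prior odds = (1/150)/(149/150) = 1/149.
Combined Bayes factor of the evidence already in hand = 6 × 3 × (1/3) = 6.
Odds after that evidence = (1/149) × 6 = 6/149.
Target odds = 0.95/0.05 = 19.
Need 4.5ⁿ ≥ 19 ÷ (6/149) = 2831/6.
4.5⁴ = 410.0625 falls short of 2831/6 but 4.5⁵ = 1845.28125 reaches it, so n = 5.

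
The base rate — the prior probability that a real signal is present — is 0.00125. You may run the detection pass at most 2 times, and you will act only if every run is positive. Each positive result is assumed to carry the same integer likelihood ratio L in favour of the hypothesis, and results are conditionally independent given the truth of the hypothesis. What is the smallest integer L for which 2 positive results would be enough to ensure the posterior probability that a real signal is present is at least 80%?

57

Prior odds = 0.00125/0.99875 = 1/799.
Target odds = 0.8/0.2 = 4.
Need L² ≥ 4 ÷ (1/799) = 3196.
56² = 3136 < 3196 ≤ 3249 = 57², so L = 57.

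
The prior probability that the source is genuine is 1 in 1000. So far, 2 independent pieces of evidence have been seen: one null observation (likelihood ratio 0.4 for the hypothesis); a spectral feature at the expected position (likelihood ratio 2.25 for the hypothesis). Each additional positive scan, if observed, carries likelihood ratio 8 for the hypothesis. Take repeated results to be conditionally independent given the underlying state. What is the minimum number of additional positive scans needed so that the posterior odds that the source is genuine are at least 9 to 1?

5

Prior odds = 0.001/0.999 = 1/999.
Combined Bayes factor of the evidence already in hand = 0.4 × 2.25 = 0.9.
Odds after that evidence = (1/999) × 0.9 = 1/1110.
Target odds = 9.
Need 8ⁿ ≥ 9 ÷ (1/1110) = 9990.
8⁴ = 4096 falls short of 9990 but 8⁵ = 32768 reaches it, so n = 5.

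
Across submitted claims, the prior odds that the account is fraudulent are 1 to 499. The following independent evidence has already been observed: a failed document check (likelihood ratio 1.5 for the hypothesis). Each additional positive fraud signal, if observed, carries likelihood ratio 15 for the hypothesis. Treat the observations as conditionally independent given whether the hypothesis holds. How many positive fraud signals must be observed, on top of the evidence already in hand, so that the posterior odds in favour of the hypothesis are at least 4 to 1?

Prior odds = 1/499.
Bayes factor of the evidence already in hand = 1.5.
Odds after that evidence = (1/499) × 1.5 = 3/998.
Target odds = 4.
Need 15ⁿ ≥ 4 ÷ (3/998) = 3992/3.
15² = 225 falls short of 3992/3 but 15³ = 3375 reaches it, so n = 3.

3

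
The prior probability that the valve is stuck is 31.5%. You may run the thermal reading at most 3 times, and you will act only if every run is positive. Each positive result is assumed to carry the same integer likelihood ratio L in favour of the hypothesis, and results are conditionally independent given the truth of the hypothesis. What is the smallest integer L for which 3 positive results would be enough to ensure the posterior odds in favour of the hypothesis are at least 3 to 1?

2

Prior odds = 0.315/0.685 = 63/137.
Target odds = 3.
Need L³ ≥ 3 ÷ (63/137) = 137/21.
1³ = 1 < 137/21 ≤ 8 = 2³, so L = 2.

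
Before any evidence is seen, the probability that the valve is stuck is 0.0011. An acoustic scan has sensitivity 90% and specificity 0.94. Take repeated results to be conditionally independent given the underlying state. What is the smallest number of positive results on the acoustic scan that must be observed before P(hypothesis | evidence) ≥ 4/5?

4

Prior odds = 0.0011/0.9989 = 11/9989.
False-positive rate = 1 − 0.94 = 0.06; likelihood ratio of a positive = 0.9/0.06 = 15.
Target posterior odds = 0.8/0.2 = 4.
Need (11/9989) × 15ⁿ ≥ 4, i.e. 15ⁿ ≥ 39956/11.
15³ = 3375 falls short of 39956/11 but 15⁴ = 50625 reaches it, so n = 4.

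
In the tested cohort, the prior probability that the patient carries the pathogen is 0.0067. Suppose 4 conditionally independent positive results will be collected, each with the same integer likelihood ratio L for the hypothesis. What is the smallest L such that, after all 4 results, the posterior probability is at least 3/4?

5

Prior odds = 0.0067/0.9933 = 67/9933.
Target odds = 0.75/0.25 = 3.
Need L⁴ ≥ 3 ÷ (67/9933) = 29799/67.
4⁴ = 256 < 29799/67 ≤ 625 = 5⁴, so L = 5.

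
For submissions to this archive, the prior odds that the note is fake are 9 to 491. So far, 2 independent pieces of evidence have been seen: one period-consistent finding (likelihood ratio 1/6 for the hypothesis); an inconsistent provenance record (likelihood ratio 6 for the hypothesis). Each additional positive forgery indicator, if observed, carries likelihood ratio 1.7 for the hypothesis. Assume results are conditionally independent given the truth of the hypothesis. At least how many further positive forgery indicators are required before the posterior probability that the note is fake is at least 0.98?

15

Prior odds = 9/491.
Combined Bayes factor of the evidence already in hand = (1/6) × 6 = 1.
Odds after that evidence = (9/491) × 1 = 9/491.
Target odds = 0.98/0.02 = 49.
Need 1.7ⁿ ≥ 49 ÷ (9/491) = 24059/9.
1.7¹⁴ ≈1683.78 falls short of 24059/9 but 1.7¹⁵ ≈2862.42 reaches it, so n = 15.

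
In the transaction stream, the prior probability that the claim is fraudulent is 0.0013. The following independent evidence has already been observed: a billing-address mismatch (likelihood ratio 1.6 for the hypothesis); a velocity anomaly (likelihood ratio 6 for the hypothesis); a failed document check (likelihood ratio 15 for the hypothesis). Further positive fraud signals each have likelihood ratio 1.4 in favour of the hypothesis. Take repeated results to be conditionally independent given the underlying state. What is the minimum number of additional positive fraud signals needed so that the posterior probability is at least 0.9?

12

Prior odds = 0.0013/0.9987 = 13/9987.
Combined Bayes factor of the evidence already in hand = 1.6 × 6 × 15 = 144.
Odds after that evidence = (13/9987) × 144 = 624/3329.
Target odds = 0.9/0.1 = 9.
Need 1.4ⁿ ≥ 9 ÷ (624/3329) = 9987/208.
1.4¹¹ ≈40.4957 falls short of 9987/208 but 1.4¹² ≈56.6939 reaches it, so n = 12.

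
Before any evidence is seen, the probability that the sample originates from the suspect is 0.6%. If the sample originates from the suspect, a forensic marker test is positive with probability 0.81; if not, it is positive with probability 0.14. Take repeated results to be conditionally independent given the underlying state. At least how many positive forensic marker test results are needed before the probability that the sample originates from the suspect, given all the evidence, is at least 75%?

4

Prior odds: 0.006 ÷ 0.994 = 3/497.
Likelihood ratio of a positive = 0.81/0.14 = 81/14.
Target posterior odds = 0.75/0.25 = 3.
Need (3/497) × (81/14)ⁿ ≥ 3, i.e. (81/14)ⁿ ≥ 497.
(81/14)³ = 531441/2744 falls short of 497 but (81/14)⁴ = 43046721/38416 reaches it, so n = 4.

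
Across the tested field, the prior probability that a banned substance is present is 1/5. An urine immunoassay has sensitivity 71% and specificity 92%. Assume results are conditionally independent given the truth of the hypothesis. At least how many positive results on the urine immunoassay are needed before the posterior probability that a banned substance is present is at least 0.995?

Prior odds = 0.2/0.8 = 0.25.
False-positive rate = 1 − 0.92 = 0.08; likelihood ratio of a positive = 0.71/0.08 = 8.875.
Target posterior odds = 0.995/0.005 = 199.
Need 0.25 × 8.875ⁿ ≥ 199, i.e. 8.875ⁿ ≥ 796.
8.875³ = 357911/512 falls short of 796 but 8.875⁴ = 25411681/4096 reaches it, so n = 4.

4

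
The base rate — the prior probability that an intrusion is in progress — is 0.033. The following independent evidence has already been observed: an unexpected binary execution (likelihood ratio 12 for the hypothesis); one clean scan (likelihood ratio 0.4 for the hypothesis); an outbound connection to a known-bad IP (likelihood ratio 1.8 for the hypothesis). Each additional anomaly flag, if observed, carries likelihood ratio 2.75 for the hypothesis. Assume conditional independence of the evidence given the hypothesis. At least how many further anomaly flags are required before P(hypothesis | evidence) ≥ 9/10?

4

Prior odds = 0.033/0.967 = 33/967.
Combined Bayes factor of the evidence already in hand = 12 × 0.4 × 1.8 = 8.64.
Odds after that evidence = (33/967) × 8.64 = 7128/24175.
Target odds = 0.9/0.1 = 9.
Need 2.75ⁿ ≥ 9 ÷ (7128/24175) = 24175/792.
2.75³ = 20.796875 falls short of 24175/792 but 2.75⁴ = 57.19140625 reaches it, so n = 4.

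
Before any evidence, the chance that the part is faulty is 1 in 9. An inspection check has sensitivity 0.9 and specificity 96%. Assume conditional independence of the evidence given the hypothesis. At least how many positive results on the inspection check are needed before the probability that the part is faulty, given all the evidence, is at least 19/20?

Prior odds = (1/9)/(8/9) = 0.125.
False-positive rate = 1 − 0.96 = 0.04; likelihood ratio of a positive = 0.9/0.04 = 22.5.
Target odds: 0.95 ÷ 0.05 = 19.
Need 0.125 × 22.5ⁿ ≥ 19, i.e. 22.5ⁿ ≥ 152.
22.5¹ = 22.5 falls short of 152 but 22.5² = 506.25 reaches it, so n = 2.

2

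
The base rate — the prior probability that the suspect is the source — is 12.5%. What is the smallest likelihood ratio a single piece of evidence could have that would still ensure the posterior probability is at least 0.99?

Prior odds = 0.125/0.875 = 1/7.
Target odds = 0.99/0.01 = 99.
Required Bayes factor = 99 ÷ (1/7) = 693.

693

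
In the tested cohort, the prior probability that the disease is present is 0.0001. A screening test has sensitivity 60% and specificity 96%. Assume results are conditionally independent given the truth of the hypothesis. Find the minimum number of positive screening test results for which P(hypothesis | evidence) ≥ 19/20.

5

Prior odds = 0.0001/0.9999 = 1/9999.
False-positive rate = 1 − 0.96 = 0.04; likelihood ratio of a positive = 0.6/0.04 = 15.
Target posterior odds = 0.95/0.05 = 19.
Need (1/9999) × 15ⁿ ≥ 19, i.e. 15ⁿ ≥ 189981.
15⁴ = 50625 falls short of 189981 but 15⁵ = 759375 reaches it, so n = 5.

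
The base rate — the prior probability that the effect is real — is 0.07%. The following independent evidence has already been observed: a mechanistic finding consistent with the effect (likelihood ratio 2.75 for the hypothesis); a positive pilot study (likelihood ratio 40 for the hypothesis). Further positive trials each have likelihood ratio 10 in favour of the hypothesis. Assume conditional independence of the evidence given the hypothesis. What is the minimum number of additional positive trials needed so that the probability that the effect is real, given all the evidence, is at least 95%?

3

Prior odds = 0.0007/0.9993 = 7/9993.
Combined Bayes factor of the evidence already in hand = 2.75 × 40 = 110.
Odds after that evidence = (7/9993) × 110 = 770/9993.
Target odds = 0.95/0.05 = 19.
Need 10ⁿ ≥ 19 ÷ (770/9993) = 189867/770.
10² = 100 falls short of 189867/770 but 10³ = 1000 reaches it, so n = 3.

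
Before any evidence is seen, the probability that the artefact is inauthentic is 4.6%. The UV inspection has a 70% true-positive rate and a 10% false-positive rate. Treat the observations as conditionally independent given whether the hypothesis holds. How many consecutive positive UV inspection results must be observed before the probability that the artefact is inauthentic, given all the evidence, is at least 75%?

3

Prior odds = 0.046/0.954 = 23/477.
Likelihood ratio of a positive result = 0.7/0.1 = 7.
Target odds: 0.75 ÷ 0.25 = 3.
Require 7ⁿ ≥ 3 ÷ (23/477) = 1431/23.
7² = 49 falls short of 1431/23 but 7³ = 343 reaches it, so n = 3.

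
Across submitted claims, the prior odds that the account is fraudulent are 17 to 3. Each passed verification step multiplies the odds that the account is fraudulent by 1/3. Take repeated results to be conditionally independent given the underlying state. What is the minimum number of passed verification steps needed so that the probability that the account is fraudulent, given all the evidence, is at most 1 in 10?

Prior odds = 17/3.
Likelihood ratio per passed verification step = 1/3.
Target posterior odds = 0.1/0.9 = 1/9.
Need (17/3) × (1/3)ⁿ ≤ 1/9, i.e. (1/3)ⁿ ≤ 1/51.
(1/3)³ = 1/27 is still above 1/51 but (1/3)⁴ = 1/81 is at or below it, so n = 4.

4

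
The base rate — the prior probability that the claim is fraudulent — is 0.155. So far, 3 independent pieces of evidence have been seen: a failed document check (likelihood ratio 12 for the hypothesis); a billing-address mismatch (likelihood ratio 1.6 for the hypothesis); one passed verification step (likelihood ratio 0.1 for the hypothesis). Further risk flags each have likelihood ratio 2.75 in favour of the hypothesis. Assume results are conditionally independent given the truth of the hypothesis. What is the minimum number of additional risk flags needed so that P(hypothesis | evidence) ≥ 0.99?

Prior odds = 0.155/0.845 = 31/169.
Combined Bayes factor of the evidence already in hand = 12 × 1.6 × 0.1 = 1.92.
Odds after that evidence = (31/169) × 1.92 = 1488/4225.
Target odds = 0.99/0.01 = 99.
Need 2.75ⁿ ≥ 99 ÷ (1488/4225) = 139425/496.
2.75⁵ = 161051/1024 falls short of 139425/496 but 2.75⁶ = 1771561/4096 reaches it, so n = 6.

6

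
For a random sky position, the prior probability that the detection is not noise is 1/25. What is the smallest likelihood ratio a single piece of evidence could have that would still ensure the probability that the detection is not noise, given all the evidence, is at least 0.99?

2376

Prior odds = 0.04/0.96 = 1/24.
Target odds = 0.99/0.01 = 99.
Required Bayes factor = 99 ÷ (1/24) = 2376.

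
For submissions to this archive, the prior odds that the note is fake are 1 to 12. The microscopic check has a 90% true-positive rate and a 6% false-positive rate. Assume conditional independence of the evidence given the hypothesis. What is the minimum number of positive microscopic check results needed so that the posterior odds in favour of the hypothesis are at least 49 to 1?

3

Prior odds = 1/12.
Likelihood ratio of a positive result = 0.9/0.06 = 15.
Target odds = 49.
Require 15ⁿ ≥ 49 ÷ (1/12) = 588.
15² = 225 falls short of 588 but 15³ = 3375 reaches it, so n = 3.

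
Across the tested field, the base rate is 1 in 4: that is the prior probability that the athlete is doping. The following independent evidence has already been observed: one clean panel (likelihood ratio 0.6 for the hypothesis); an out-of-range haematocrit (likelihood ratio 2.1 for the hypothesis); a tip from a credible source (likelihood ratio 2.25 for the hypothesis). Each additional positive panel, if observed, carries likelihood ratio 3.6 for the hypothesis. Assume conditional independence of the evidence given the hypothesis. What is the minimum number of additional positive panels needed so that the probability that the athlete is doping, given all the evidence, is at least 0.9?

Prior odds = 0.25/0.75 = 1/3.
Combined Bayes factor of the evidence already in hand = 0.6 × 2.1 × 2.25 = 2.835.
Odds after that evidence = (1/3) × 2.835 = 0.945.
Target odds = 0.9/0.1 = 9.
Need 3.6ⁿ ≥ 9 ÷ 0.945 = 200/21.
3.6¹ = 3.6 falls short of 200/21 but 3.6² = 12.96 reaches it, so n = 2.

2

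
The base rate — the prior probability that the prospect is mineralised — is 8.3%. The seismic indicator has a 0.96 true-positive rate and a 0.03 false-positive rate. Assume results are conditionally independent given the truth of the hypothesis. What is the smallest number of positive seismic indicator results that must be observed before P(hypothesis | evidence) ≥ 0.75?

2

Prior odds = 0.083/0.917 = 83/917.
Likelihood ratio of a positive result = 0.96/0.03 = 32.
Target posterior odds = 0.75/0.25 = 3.
Need (83/917) × 32ⁿ ≥ 3, i.e. 32ⁿ ≥ 2751/83.
32¹ = 32 falls short of 2751/83 but 32² = 1024 reaches it, so n = 2.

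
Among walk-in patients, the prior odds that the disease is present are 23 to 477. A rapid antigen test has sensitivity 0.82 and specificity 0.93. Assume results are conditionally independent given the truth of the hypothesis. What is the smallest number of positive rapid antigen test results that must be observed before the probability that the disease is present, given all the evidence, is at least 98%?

3

Prior odds = 23/477.
False-positive rate = 1 − 0.93 = 0.07; likelihood ratio of a positive = 0.82/0.07 = 82/7.
Target odds: 0.98 ÷ 0.02 = 49.
Require (82/7)ⁿ ≥ 49 ÷ (23/477) = 23373/23.
(82/7)² = 6724/49 falls short of 23373/23 but (82/7)³ = 551368/343 reaches it, so n = 3.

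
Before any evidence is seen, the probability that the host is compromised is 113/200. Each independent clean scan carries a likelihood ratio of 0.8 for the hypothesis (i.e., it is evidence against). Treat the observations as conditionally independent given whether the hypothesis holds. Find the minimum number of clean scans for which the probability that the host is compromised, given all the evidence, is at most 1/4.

7

Prior odds = 0.565/0.435 = 113/87.
Likelihood ratio per clean scan = 0.8.
Target posterior odds = 0.25/0.75 = 1/3.
Require 0.8ⁿ ≤ 1/3 ÷ (113/87) = 29/113.
0.8⁶ = 4096/15625 is still above 29/113 but 0.8⁷ = 16384/78125 is at or below it, so n = 7.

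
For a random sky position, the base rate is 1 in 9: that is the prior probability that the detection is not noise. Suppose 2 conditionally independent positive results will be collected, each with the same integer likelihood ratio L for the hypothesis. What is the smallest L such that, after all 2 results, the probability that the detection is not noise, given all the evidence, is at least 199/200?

Prior odds = (1/9)/(8/9) = 0.125.
Target odds = 0.995/0.005 = 199.
Need L² ≥ 199 ÷ 0.125 = 1592.
39² = 1521 < 1592 ≤ 1600 = 40², so L = 40.

40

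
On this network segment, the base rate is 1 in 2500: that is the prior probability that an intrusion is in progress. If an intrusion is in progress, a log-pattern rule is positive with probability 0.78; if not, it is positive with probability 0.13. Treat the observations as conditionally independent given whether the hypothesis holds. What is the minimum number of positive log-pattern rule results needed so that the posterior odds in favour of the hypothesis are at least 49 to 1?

7

Prior odds: 0.0004 ÷ 0.9996 = 1/2499.
Likelihood ratio of a positive = 0.78/0.13 = 6.
Target odds = 49.
Require 6ⁿ ≥ 49 ÷ (1/2499) = 122451.
6⁶ = 46656 falls short of 122451 but 6⁷ = 279936 reaches it, so n = 7.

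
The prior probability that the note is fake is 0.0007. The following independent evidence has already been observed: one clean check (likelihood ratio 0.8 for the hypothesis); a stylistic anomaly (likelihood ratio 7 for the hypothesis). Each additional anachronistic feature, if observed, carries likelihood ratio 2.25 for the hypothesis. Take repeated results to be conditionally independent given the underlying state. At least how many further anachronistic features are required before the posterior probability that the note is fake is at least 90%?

Prior odds = 0.0007/0.9993 = 7/9993.
Combined Bayes factor of the evidence already in hand = 0.8 × 7 = 5.6.
Odds after that evidence = (7/9993) × 5.6 = 196/49965.
Target odds = 0.9/0.1 = 9.
Need 2.25ⁿ ≥ 9 ÷ (196/49965) = 449685/196.
2.25⁹ = 387420489/262144 falls short of 449685/196 but 2.25¹⁰ ≈3325.26 reaches it, so n = 10.

10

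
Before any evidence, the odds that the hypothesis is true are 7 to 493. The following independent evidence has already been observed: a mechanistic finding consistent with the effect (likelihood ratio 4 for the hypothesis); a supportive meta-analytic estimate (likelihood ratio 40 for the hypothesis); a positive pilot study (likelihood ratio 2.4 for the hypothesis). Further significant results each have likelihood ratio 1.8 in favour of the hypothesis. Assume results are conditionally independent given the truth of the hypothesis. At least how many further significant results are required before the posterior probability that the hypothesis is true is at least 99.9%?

Prior odds = 7/493.
Combined Bayes factor of the evidence already in hand = 4 × 40 × 2.4 = 384.
Odds after that evidence = (7/493) × 384 = 2688/493.
Target odds = 0.999/0.001 = 999.
Need 1.8ⁿ ≥ 999 ÷ (2688/493) = 164169/896.
1.8⁸ = 43046721/390625 falls short of 164169/896 but 1.8⁹ = 387420489/1953125 reaches it, so n = 9.

9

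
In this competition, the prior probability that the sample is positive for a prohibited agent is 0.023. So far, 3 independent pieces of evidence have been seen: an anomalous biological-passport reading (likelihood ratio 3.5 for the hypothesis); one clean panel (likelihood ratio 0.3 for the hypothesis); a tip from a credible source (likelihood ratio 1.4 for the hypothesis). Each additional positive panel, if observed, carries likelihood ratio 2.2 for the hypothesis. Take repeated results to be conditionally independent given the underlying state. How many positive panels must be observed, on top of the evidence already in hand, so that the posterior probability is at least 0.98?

Prior odds = 0.023/0.977 = 23/977.
Combined Bayes factor of the evidence already in hand = 3.5 × 0.3 × 1.4 = 1.47.
Odds after that evidence = (23/977) × 1.47 = 3381/97700.
Target odds = 0.98/0.02 = 49.
Need 2.2ⁿ ≥ 49 ÷ (3381/97700) = 97700/69.
2.2⁹ ≈1207.27 falls short of 97700/69 but 2.2¹⁰ ≈2655.99 reaches it, so n = 10.

10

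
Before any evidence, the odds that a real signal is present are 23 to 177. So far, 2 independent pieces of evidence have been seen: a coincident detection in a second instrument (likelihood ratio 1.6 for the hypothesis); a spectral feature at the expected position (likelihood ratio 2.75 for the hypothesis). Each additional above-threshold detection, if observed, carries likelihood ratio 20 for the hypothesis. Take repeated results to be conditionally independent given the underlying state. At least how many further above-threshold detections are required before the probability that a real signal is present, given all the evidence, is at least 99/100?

Prior odds = 23/177.
Combined Bayes factor of the evidence already in hand = 1.6 × 2.75 = 4.4.
Odds after that evidence = (23/177) × 4.4 = 506/885.
Target odds = 0.99/0.01 = 99.
Need 20ⁿ ≥ 99 ÷ (506/885) = 7965/46.
20¹ = 20 falls short of 7965/46 but 20² = 400 reaches it, so n = 2.

2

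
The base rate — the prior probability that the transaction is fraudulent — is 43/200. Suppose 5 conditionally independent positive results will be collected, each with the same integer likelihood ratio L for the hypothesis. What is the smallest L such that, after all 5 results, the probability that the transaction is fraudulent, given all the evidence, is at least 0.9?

Prior odds = 0.215/0.785 = 43/157.
Target odds = 0.9/0.1 = 9.
Need L⁵ ≥ 9 ÷ (43/157) = 1413/43.
2⁵ = 32 < 1413/43 ≤ 243 = 3⁵, so L = 3.

3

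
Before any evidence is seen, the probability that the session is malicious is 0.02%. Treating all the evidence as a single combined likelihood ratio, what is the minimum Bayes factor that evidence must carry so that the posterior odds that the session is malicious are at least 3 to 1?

14997

Prior odds = 0.0002/0.9998 = 1/4999.
Target odds = 3.
Required Bayes factor = 3 ÷ (1/4999) = 14997.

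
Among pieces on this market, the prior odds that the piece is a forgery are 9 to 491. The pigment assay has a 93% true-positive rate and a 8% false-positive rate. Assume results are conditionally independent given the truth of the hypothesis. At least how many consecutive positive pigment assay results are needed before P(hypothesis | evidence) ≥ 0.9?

Prior odds = 9/491.
Likelihood ratio of a positive result = 0.93/0.08 = 11.625.
Target odds: 0.9 ÷ 0.1 = 9.
Need (9/491) × 11.625ⁿ ≥ 9, i.e. 11.625ⁿ ≥ 491.
11.625² = 135.140625 falls short of 491 but 11.625³ = 804357/512 reaches it, so n = 3.

3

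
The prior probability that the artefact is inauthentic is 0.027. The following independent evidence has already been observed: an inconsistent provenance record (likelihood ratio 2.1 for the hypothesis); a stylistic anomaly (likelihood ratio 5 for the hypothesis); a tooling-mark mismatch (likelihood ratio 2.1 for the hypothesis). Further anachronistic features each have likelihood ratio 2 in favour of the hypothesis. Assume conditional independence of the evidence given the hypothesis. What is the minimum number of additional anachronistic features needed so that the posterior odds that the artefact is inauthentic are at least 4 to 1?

Prior odds = 0.027/0.973 = 27/973.
Combined Bayes factor of the evidence already in hand = 2.1 × 5 × 2.1 = 22.05.
Odds after that evidence = (27/973) × 22.05 = 1701/2780.
Target odds = 4.
Need 2ⁿ ≥ 4 ÷ (1701/2780) = 11120/1701.
2² = 4 falls short of 11120/1701 but 2³ = 8 reaches it, so n = 3.

3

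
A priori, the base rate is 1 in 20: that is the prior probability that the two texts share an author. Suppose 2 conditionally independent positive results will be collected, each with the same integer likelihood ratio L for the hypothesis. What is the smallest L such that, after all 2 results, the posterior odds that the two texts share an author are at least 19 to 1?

Prior odds = 0.05/0.95 = 1/19.
Target odds = 19.
Need L² ≥ 19 ÷ (1/19) = 361.
18² = 324 < 361 ≤ 361 = 19², so L = 19.

19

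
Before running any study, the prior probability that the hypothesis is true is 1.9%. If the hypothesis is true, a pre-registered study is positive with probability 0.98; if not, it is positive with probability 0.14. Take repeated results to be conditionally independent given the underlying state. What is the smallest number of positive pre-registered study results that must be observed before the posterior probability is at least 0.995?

5

Prior odds = 0.019/0.981 = 19/981.
Likelihood ratio of a positive = 0.98/0.14 = 7.
Target odds: 0.995 ÷ 0.005 = 199.
Need (19/981) × 7ⁿ ≥ 199, i.e. 7ⁿ ≥ 195219/19.
7⁴ = 2401 falls short of 195219/19 but 7⁵ = 16807 reaches it, so n = 5.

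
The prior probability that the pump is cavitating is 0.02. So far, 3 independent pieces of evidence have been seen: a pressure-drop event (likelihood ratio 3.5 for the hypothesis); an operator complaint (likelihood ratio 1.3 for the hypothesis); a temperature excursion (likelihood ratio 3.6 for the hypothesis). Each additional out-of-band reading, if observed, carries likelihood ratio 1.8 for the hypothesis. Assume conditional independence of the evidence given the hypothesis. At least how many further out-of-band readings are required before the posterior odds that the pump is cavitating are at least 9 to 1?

6

Prior odds = 0.02/0.98 = 1/49.
Combined Bayes factor of the evidence already in hand = 3.5 × 1.3 × 3.6 = 16.38.
Odds after that evidence = (1/49) × 16.38 = 117/350.
Target odds = 9.
Need 1.8ⁿ ≥ 9 ÷ (117/350) = 350/13.
1.8⁵ = 18.89568 falls short of 350/13 but 1.8⁶ = 531441/15625 reaches it, so n = 6.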